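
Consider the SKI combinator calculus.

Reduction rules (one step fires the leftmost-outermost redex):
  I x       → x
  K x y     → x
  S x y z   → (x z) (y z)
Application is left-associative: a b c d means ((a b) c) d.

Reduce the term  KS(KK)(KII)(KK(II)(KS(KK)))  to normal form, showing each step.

  start: KS(KK)(KII)(KK(II)(KS(KK)))
  [1] S(KII)(KK(II)(KS(KK)))
  [2] SI(KK(II)(KS(KK)))
  [3] SI(K(KS(KK)))
  [4] SI(KS)

Answer: normal form = SI(KS)  (in 4 steps)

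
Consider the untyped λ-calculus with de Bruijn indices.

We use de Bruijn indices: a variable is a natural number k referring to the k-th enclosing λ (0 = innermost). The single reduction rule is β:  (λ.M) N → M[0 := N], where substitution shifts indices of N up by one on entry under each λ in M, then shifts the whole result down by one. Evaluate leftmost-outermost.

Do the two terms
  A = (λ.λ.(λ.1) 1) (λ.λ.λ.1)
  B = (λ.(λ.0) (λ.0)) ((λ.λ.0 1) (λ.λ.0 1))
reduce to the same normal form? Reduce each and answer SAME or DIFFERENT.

Answer: SAME — A ⇓ λ.0, B ⇓ λ.0

Derivation:
Term A:
  start: (λ.λ.(λ.1) 1) (λ.λ.λ.1)
  [1] λ.(λ.1) (λ.λ.λ.1)
  [2] λ.0

Term B:
  start: (λ.(λ.0) (λ.0)) ((λ.λ.0 1) (λ.λ.0 1))
  [1] (λ.0) (λ.0)
  [2] λ.0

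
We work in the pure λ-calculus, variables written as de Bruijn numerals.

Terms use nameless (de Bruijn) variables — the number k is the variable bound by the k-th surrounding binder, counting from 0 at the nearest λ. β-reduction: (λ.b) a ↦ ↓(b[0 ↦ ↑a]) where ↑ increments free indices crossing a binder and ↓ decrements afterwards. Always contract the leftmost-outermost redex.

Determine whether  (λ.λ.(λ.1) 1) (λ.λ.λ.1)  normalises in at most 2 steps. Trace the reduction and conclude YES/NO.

Answer: YES — reaches normal form λ.0 in 2 ≤ 2 steps

Working:
  start: (λ.λ.(λ.1) 1) (λ.λ.λ.1)
  →1  λ.(λ.1) (λ.λ.λ.1)
  →2  λ.0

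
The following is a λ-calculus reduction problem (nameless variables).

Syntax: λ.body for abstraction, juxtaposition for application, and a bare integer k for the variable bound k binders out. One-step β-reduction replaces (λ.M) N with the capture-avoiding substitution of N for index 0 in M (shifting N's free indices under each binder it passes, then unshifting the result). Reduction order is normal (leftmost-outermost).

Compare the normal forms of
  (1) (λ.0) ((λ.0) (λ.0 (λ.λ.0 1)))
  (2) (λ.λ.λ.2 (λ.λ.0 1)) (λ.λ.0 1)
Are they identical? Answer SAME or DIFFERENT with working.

Answer: DIFFERENT — A ⇓ λ.0 (λ.λ.0 1), B ⇓ λ.λ.λ.0 (λ.λ.0 1)

Derivation:
Term A:
  start: (λ.0) ((λ.0) (λ.0 (λ.λ.0 1)))
  step 1: (λ.0) (λ.0 (λ.λ.0 1))
  step 2: λ.0 (λ.λ.0 1)

Term B:
  start: (λ.λ.λ.2 (λ.λ.0 1)) (λ.λ.0 1)
  step 1: λ.λ.(λ.λ.0 1) (λ.λ.0 1)
  step 2: λ.λ.λ.0 (λ.λ.0 1)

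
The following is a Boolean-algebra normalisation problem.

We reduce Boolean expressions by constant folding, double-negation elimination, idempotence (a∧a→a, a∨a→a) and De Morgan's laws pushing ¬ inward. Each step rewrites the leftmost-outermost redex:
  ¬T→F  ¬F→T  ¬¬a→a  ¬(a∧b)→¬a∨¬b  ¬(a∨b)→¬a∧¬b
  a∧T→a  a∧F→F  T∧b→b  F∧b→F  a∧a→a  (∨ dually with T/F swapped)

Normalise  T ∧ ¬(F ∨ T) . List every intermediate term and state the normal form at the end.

  start: T ∧ ¬(F ∨ T)
  →1  ¬(F ∨ T)
  →2  ¬F ∧ ¬T
  →3  T ∧ ¬T
  →4  ¬T
  →5  F

Answer: normal form = F  (in 5 steps)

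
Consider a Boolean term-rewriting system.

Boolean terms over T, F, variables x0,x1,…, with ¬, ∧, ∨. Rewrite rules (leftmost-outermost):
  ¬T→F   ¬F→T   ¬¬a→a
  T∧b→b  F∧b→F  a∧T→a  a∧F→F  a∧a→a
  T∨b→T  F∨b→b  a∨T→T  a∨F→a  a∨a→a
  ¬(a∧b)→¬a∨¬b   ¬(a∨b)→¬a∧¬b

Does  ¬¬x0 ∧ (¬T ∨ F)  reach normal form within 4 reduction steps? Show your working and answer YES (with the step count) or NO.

Answer: YES — reaches normal form F in 4 ≤ 4 steps

Reduction:
  start: ¬¬x0 ∧ (¬T ∨ F)
  →1  x0 ∧ (¬T ∨ F)
  →2  x0 ∧ ¬T
  →3  x0 ∧ F
  →4  F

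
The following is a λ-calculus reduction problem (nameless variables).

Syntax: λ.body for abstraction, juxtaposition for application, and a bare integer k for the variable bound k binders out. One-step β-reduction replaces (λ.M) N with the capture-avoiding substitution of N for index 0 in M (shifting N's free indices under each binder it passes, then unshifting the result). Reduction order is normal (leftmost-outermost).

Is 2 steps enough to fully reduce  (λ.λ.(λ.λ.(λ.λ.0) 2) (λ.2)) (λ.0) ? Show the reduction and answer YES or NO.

  start: (λ.λ.(λ.λ.(λ.λ.0) 2) (λ.2)) (λ.0)
  [1] λ.(λ.λ.(λ.λ.0) 2) (λ.λ.0)
  [2] λ.λ.(λ.λ.0) 1

Answer: NO — after 2 steps the term is λ.λ.(λ.λ.0) 1, not yet normal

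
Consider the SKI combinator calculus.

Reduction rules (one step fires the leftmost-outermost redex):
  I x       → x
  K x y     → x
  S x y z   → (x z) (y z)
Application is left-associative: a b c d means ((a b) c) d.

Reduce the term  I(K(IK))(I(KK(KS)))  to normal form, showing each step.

  start: I(K(IK))(I(KK(KS)))
  step 1: K(IK)(I(KK(KS)))
  step 2: IK
  step 3: K

Answer: normal form = K  (in 3 steps)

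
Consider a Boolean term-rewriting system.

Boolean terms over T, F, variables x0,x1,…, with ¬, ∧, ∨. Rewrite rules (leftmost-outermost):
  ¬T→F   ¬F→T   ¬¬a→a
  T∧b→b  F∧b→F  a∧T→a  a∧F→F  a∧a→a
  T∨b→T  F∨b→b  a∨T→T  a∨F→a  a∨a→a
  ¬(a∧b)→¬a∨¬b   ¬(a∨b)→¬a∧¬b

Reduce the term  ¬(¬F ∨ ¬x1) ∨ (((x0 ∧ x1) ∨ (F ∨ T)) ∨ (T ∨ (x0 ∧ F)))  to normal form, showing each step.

  start: ¬(¬F ∨ ¬x1) ∨ (((x0 ∧ x1) ∨ (F ∨ T)) ∨ (T ∨ (x0 ∧ F)))
  step 1: (¬¬F ∧ ¬¬x1) ∨ (((x0 ∧ x1) ∨ (F ∨ T)) ∨ (T ∨ (x0 ∧ F)))
  step 2: (F ∧ ¬¬x1) ∨ (((x0 ∧ x1) ∨ (F ∨ T)) ∨ (T ∨ (x0 ∧ F)))
  step 3: F ∨ (((x0 ∧ x1) ∨ (F ∨ T)) ∨ (T ∨ (x0 ∧ F)))
  step 4: ((x0 ∧ x1) ∨ (F ∨ T)) ∨ (T ∨ (x0 ∧ F))
  step 5: ((x0 ∧ x1) ∨ T) ∨ (T ∨ (x0 ∧ F))
  step 6: T ∨ (T ∨ (x0 ∧ F))
  step 7: T

Answer: normal form = T  (in 7 steps)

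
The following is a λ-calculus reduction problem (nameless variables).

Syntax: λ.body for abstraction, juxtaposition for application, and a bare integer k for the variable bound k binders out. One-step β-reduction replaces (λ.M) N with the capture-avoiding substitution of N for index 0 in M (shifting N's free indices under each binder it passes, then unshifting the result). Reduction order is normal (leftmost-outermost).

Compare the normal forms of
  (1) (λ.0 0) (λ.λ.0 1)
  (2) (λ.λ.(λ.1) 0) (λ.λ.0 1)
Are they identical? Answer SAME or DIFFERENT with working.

Answer: DIFFERENT — A ⇓ λ.0 (λ.λ.0 1), B ⇓ λ.0

Working:
Term A:
  start: (λ.0 0) (λ.λ.0 1)
  →1  (λ.λ.0 1) (λ.λ.0 1)
  →2  λ.0 (λ.λ.0 1)

Term B:
  start: (λ.λ.(λ.1) 0) (λ.λ.0 1)
  →1  λ.(λ.1) 0
  →2  λ.0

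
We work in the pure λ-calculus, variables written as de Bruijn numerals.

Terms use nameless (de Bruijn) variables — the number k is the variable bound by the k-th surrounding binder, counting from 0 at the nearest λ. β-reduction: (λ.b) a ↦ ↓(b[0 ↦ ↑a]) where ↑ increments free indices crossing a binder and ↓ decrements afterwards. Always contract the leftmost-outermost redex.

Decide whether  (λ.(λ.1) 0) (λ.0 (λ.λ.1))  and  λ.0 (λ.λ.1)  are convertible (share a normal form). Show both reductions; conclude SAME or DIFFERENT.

Answer: SAME — A ⇓ λ.0 (λ.λ.1), B ⇓ λ.0 (λ.λ.1)

Working:
Term A:
  start: (λ.(λ.1) 0) (λ.0 (λ.λ.1))
  →1  (λ.λ.0 (λ.λ.1)) (λ.0 (λ.λ.1))
  →2  λ.0 (λ.λ.1)

Term B:
  start: λ.0 (λ.λ.1)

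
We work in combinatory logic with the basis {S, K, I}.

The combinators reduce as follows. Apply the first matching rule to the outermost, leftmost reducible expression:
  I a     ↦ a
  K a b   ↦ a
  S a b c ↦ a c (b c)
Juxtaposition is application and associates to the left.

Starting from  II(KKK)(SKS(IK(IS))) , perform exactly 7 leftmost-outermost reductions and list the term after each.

  start: II(KKK)(SKS(IK(IS)))
  →1  I(KKK)(SKS(IK(IS)))
  →2  KKK(SKS(IK(IS)))
  →3  K(SKS(IK(IS)))
  →4  K(K(IK(IS))(S(IK(IS))))
  →5  K(IK(IS))
  →6  K(K(IS))
  →7  K(KS)

Answer: after 7 steps: K(KS)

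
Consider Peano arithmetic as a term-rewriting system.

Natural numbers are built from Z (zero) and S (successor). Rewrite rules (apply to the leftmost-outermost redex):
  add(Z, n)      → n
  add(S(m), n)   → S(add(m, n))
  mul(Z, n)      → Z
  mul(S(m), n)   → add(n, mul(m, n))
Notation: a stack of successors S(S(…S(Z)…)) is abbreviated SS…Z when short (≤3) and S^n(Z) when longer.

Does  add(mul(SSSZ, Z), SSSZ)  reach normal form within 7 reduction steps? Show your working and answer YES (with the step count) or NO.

Answer: NO — after 7 steps the term is add(Z, SSSZ), not yet normal

Reduction:
  start: add(mul(SSSZ, Z), SSSZ)
  [1] add(add(Z, mul(SSZ, Z)), SSSZ)
  [2] add(mul(SSZ, Z), SSSZ)
  [3] add(add(Z, mul(SZ, Z)), SSSZ)
  [4] add(mul(SZ, Z), SSSZ)
  [5] add(add(Z, mul(Z, Z)), SSSZ)
  [6] add(mul(Z, Z), SSSZ)
  [7] add(Z, SSSZ)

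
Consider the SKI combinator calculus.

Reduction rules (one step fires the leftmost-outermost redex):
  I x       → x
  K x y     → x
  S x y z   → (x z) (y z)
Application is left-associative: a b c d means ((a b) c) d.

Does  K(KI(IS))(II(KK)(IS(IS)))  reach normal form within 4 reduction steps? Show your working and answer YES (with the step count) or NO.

  start: K(KI(IS))(II(KK)(IS(IS)))
  [1] KI(IS)
  [2] I

Answer: YES — reaches normal form I in 2 ≤ 4 steps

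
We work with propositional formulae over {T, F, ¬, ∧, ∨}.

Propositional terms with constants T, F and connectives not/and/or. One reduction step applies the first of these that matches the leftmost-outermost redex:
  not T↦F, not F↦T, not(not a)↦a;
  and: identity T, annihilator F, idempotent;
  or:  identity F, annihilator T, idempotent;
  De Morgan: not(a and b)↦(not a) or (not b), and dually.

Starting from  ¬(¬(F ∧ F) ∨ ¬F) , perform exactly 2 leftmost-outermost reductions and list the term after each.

  start: ¬(¬(F ∧ F) ∨ ¬F)
  step 1: ¬¬(F ∧ F) ∧ ¬¬F
  step 2: (F ∧ F) ∧ ¬¬F

Answer: after 2 steps: (F ∧ F) ∧ ¬¬F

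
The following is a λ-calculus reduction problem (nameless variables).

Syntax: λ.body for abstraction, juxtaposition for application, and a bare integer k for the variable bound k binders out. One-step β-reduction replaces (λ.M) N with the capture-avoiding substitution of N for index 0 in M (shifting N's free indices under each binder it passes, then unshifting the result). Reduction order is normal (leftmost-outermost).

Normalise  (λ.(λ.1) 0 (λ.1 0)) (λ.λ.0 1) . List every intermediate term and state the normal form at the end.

  start: (λ.(λ.1) 0 (λ.1 0)) (λ.λ.0 1)
  step 1: (λ.λ.λ.0 1) (λ.λ.0 1) (λ.(λ.λ.0 1) 0)
  step 2: (λ.λ.0 1) (λ.(λ.λ.0 1) 0)
  step 3: λ.0 (λ.(λ.λ.0 1) 0)
  step 4: λ.0 (λ.λ.0 1)

Answer: normal form = λ.0 (λ.λ.0 1)  (in 4 steps)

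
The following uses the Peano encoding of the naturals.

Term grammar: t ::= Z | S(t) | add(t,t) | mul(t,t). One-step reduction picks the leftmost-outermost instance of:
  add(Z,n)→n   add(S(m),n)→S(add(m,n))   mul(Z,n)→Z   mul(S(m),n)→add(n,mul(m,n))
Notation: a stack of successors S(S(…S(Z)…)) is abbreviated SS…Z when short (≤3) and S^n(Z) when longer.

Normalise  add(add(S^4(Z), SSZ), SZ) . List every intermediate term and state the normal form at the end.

Answer: normal form = S^7(Z)  (in 12 steps)

Derivation:
  start: add(add(S^4(Z), SSZ), SZ)
  →1  add(S(add(SSSZ, SSZ)), SZ)
  →2  S(add(add(SSSZ, SSZ), SZ))
  →3  S(add(S(add(SSZ, SSZ)), SZ))
  →4  S(S(add(add(SSZ, SSZ), SZ)))
  →5  S(S(add(S(add(SZ, SSZ)), SZ)))
  →6  S(S(S(add(add(SZ, SSZ), SZ))))
  →7  S(S(S(add(S(add(Z, SSZ)), SZ))))
  →8  S(S(S(S(add(add(Z, SSZ), SZ)))))
  →9  S(S(S(S(add(SSZ, SZ)))))
  →10  S(S(S(S(S(add(SZ, SZ))))))
  →11  S(S(S(S(S(S(add(Z, SZ)))))))
  →12  S^7(Z)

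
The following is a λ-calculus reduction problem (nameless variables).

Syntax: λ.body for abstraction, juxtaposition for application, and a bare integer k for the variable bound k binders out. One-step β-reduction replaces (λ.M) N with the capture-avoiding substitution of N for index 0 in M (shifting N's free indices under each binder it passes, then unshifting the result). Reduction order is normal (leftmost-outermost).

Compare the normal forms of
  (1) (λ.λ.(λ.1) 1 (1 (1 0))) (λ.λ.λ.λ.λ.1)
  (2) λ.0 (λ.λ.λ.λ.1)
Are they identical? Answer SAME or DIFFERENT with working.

Answer: SAME — A ⇓ λ.0 (λ.λ.λ.λ.1), B ⇓ λ.0 (λ.λ.λ.λ.1)

Reduction:
Term A:
  start: (λ.λ.(λ.1) 1 (1 (1 0))) (λ.λ.λ.λ.λ.1)
  [1] λ.(λ.1) (λ.λ.λ.λ.λ.1) ((λ.λ.λ.λ.λ.1) ((λ.λ.λ.λ.λ.1) 0))
  [2] λ.0 ((λ.λ.λ.λ.λ.1) ((λ.λ.λ.λ.λ.1) 0))
  [3] λ.0 (λ.λ.λ.λ.1)

Term B:
  start: λ.0 (λ.λ.λ.λ.1)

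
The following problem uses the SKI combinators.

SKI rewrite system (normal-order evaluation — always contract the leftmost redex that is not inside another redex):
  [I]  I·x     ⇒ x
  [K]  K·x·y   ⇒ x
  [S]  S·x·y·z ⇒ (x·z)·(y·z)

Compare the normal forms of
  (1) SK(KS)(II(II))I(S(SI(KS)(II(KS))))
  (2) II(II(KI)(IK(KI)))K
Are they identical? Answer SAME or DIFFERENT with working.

Answer: DIFFERENT — A ⇓ SS, B ⇓ K

Reduction:
Term A:
  start: SK(KS)(II(II))I(S(SI(KS)(II(KS))))
  [1] K(II(II))(KS(II(II)))I(S(SI(KS)(II(KS))))
  [2] II(II)I(S(SI(KS)(II(KS))))
  [3] I(II)I(S(SI(KS)(II(KS))))
  [4] III(S(SI(KS)(II(KS))))
  [5] II(S(SI(KS)(II(KS))))
  [6] I(S(SI(KS)(II(KS))))
  [7] S(SI(KS)(II(KS)))
  [8] S(I(II(KS))(KS(II(KS))))
  [9] S(II(KS)(KS(II(KS))))
  [10] S(I(KS)(KS(II(KS))))
  [11] S(KS(KS(II(KS))))
  [12] SS

Term B:
  start: II(II(KI)(IK(KI)))K
  [1] I(II(KI)(IK(KI)))K
  [2] II(KI)(IK(KI))K
  [3] I(KI)(IK(KI))K
  [4] KI(IK(KI))K
  [5] IK
  [6] K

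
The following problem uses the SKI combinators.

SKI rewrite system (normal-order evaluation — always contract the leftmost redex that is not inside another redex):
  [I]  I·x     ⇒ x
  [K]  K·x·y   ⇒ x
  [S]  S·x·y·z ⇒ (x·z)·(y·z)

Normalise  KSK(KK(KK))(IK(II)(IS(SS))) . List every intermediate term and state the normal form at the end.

Answer: normal form = SKI  (in 5 steps)

Working:
  start: KSK(KK(KK))(IK(II)(IS(SS)))
  →1  S(KK(KK))(IK(II)(IS(SS)))
  →2  SK(IK(II)(IS(SS)))
  →3  SK(K(II)(IS(SS)))
  →4  SK(II)
  →5  SKI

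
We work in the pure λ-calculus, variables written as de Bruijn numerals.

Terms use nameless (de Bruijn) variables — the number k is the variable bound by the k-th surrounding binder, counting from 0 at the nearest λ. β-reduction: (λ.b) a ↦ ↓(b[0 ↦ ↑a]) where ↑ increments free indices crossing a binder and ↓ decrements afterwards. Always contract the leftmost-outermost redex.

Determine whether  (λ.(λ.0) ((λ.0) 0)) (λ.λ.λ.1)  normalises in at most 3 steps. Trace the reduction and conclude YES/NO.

Answer: YES — reaches normal form λ.λ.λ.1 in 3 ≤ 3 steps

Derivation:
  start: (λ.(λ.0) ((λ.0) 0)) (λ.λ.λ.1)
  step 1: (λ.0) ((λ.0) (λ.λ.λ.1))
  step 2: (λ.0) (λ.λ.λ.1)
  step 3: λ.λ.λ.1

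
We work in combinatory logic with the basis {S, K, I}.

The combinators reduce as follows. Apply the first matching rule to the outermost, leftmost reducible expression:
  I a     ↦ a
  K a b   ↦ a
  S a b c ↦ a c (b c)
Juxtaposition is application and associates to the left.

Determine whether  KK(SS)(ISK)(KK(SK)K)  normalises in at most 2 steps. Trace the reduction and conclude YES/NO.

Answer: NO — after 2 steps the term is ISK, not yet normal

Reduction:
  start: KK(SS)(ISK)(KK(SK)K)
  →1  K(ISK)(KK(SK)K)
  →2  ISK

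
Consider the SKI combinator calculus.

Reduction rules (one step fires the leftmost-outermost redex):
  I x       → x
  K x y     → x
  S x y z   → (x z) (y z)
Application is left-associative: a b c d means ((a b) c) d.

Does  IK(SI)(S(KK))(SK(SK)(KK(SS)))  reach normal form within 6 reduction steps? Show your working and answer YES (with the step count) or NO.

Answer: YES — reaches normal form SIK in 5 ≤ 6 steps

Working:
  start: IK(SI)(S(KK))(SK(SK)(KK(SS)))
  [1] K(SI)(S(KK))(SK(SK)(KK(SS)))
  [2] SI(SK(SK)(KK(SS)))
  [3] SI(K(KK(SS))(SK(KK(SS))))
  [4] SI(KK(SS))
  [5] SIK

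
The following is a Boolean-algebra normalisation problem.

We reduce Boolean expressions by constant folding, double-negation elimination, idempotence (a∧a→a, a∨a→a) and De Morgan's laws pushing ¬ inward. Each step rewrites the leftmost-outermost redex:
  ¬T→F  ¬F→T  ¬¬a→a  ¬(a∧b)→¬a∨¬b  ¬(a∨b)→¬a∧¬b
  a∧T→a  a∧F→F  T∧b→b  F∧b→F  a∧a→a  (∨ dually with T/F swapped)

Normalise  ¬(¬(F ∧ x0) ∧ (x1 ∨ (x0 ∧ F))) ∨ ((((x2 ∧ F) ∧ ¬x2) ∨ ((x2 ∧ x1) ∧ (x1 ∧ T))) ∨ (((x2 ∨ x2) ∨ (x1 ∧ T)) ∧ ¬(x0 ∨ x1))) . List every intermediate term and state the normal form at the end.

Answer: normal form = ¬x1 ∨ (((x2 ∧ x1) ∧ x1) ∨ ((x2 ∨ x1) ∧ (¬x0 ∧ ¬x1)))  (in 16 steps)

Working:
  start: ¬(¬(F ∧ x0) ∧ (x1 ∨ (x0 ∧ F))) ∨ ((((x2 ∧ F) ∧ ¬x2) ∨ ((x2 ∧ x1) ∧ (x1 ∧ T))) ∨ (((x2 ∨ x2) ∨ (x1 ∧ T)) ∧ ¬(x0 ∨ x1)))
  [1] (¬¬(F ∧ x0) ∨ ¬(x1 ∨ (x0 ∧ F))) ∨ ((((x2 ∧ F) ∧ ¬x2) ∨ ((x2 ∧ x1) ∧ (x1 ∧ T))) ∨ (((x2 ∨ x2) ∨ (x1 ∧ T)) ∧ ¬(x0 ∨ x1)))
  [2] ((F ∧ x0) ∨ ¬(x1 ∨ (x0 ∧ F))) ∨ ((((x2 ∧ F) ∧ ¬x2) ∨ ((x2 ∧ x1) ∧ (x1 ∧ T))) ∨ (((x2 ∨ x2) ∨ (x1 ∧ T)) ∧ ¬(x0 ∨ x1)))
  [3] (F ∨ ¬(x1 ∨ (x0 ∧ F))) ∨ ((((x2 ∧ F) ∧ ¬x2) ∨ ((x2 ∧ x1) ∧ (x1 ∧ T))) ∨ (((x2 ∨ x2) ∨ (x1 ∧ T)) ∧ ¬(x0 ∨ x1)))
  [4] ¬(x1 ∨ (x0 ∧ F)) ∨ ((((x2 ∧ F) ∧ ¬x2) ∨ ((x2 ∧ x1) ∧ (x1 ∧ T))) ∨ (((x2 ∨ x2) ∨ (x1 ∧ T)) ∧ ¬(x0 ∨ x1)))
  [5] (¬x1 ∧ ¬(x0 ∧ F)) ∨ ((((x2 ∧ F) ∧ ¬x2) ∨ ((x2 ∧ x1) ∧ (x1 ∧ T))) ∨ (((x2 ∨ x2) ∨ (x1 ∧ T)) ∧ ¬(x0 ∨ x1)))
  [6] (¬x1 ∧ (¬x0 ∨ ¬F)) ∨ ((((x2 ∧ F) ∧ ¬x2) ∨ ((x2 ∧ x1) ∧ (x1 ∧ T))) ∨ (((x2 ∨ x2) ∨ (x1 ∧ T)) ∧ ¬(x0 ∨ x1)))
  [7] (¬x1 ∧ (¬x0 ∨ T)) ∨ ((((x2 ∧ F) ∧ ¬x2) ∨ ((x2 ∧ x1) ∧ (x1 ∧ T))) ∨ (((x2 ∨ x2) ∨ (x1 ∧ T)) ∧ ¬(x0 ∨ x1)))
  [8] (¬x1 ∧ T) ∨ ((((x2 ∧ F) ∧ ¬x2) ∨ ((x2 ∧ x1) ∧ (x1 ∧ T))) ∨ (((x2 ∨ x2) ∨ (x1 ∧ T)) ∧ ¬(x0 ∨ x1)))
  [9] ¬x1 ∨ ((((x2 ∧ F) ∧ ¬x2) ∨ ((x2 ∧ x1) ∧ (x1 ∧ T))) ∨ (((x2 ∨ x2) ∨ (x1 ∧ T)) ∧ ¬(x0 ∨ x1)))
  [10] ¬x1 ∨ (((F ∧ ¬x2) ∨ ((x2 ∧ x1) ∧ (x1 ∧ T))) ∨ (((x2 ∨ x2) ∨ (x1 ∧ T)) ∧ ¬(x0 ∨ x1)))
  [11] ¬x1 ∨ ((F ∨ ((x2 ∧ x1) ∧ (x1 ∧ T))) ∨ (((x2 ∨ x2) ∨ (x1 ∧ T)) ∧ ¬(x0 ∨ x1)))
  [12] ¬x1 ∨ (((x2 ∧ x1) ∧ (x1 ∧ T)) ∨ (((x2 ∨ x2) ∨ (x1 ∧ T)) ∧ ¬(x0 ∨ x1)))
  [13] ¬x1 ∨ (((x2 ∧ x1) ∧ x1) ∨ (((x2 ∨ x2) ∨ (x1 ∧ T)) ∧ ¬(x0 ∨ x1)))
  [14] ¬x1 ∨ (((x2 ∧ x1) ∧ x1) ∨ ((x2 ∨ (x1 ∧ T)) ∧ ¬(x0 ∨ x1)))
  [15] ¬x1 ∨ (((x2 ∧ x1) ∧ x1) ∨ ((x2 ∨ x1) ∧ ¬(x0 ∨ x1)))
  [16] ¬x1 ∨ (((x2 ∧ x1) ∧ x1) ∨ ((x2 ∨ x1) ∧ (¬x0 ∧ ¬x1)))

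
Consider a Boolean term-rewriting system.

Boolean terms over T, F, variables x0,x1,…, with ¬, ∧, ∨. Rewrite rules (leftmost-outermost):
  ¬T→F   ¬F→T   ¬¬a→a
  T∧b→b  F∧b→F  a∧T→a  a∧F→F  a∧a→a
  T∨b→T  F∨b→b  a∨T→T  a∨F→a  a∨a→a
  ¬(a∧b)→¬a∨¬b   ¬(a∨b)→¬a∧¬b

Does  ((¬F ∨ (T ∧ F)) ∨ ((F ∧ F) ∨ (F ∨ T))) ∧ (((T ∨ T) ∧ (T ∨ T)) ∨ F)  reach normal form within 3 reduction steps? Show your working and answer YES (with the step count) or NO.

  start: ((¬F ∨ (T ∧ F)) ∨ ((F ∧ F) ∨ (F ∨ T))) ∧ (((T ∨ T) ∧ (T ∨ T)) ∨ F)
  step 1: ((T ∨ (T ∧ F)) ∨ ((F ∧ F) ∨ (F ∨ T))) ∧ (((T ∨ T) ∧ (T ∨ T)) ∨ F)
  step 2: (T ∨ ((F ∧ F) ∨ (F ∨ T))) ∧ (((T ∨ T) ∧ (T ∨ T)) ∨ F)
  step 3: T ∧ (((T ∨ T) ∧ (T ∨ T)) ∨ F)

Answer: NO — after 3 steps the term is T ∧ (((T ∨ T) ∧ (T ∨ T)) ∨ F), not yet normal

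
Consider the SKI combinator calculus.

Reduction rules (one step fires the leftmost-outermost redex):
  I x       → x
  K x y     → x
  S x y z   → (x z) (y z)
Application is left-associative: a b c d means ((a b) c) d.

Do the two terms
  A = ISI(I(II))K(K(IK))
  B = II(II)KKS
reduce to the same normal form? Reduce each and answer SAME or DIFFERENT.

Answer: SAME — A ⇓ K, B ⇓ K

Reduction:
Term A:
  start: ISI(I(II))K(K(IK))
  →1  SI(I(II))K(K(IK))
  →2  IK(I(II)K)(K(IK))
  →3  K(I(II)K)(K(IK))
  →4  I(II)K
  →5  IIK
  →6  IK
  →7  K

Term B:
  start: II(II)KKS
  →1  I(II)KKS
  →2  IIKKS
  →3  IKKS
  →4  KKS
  →5  K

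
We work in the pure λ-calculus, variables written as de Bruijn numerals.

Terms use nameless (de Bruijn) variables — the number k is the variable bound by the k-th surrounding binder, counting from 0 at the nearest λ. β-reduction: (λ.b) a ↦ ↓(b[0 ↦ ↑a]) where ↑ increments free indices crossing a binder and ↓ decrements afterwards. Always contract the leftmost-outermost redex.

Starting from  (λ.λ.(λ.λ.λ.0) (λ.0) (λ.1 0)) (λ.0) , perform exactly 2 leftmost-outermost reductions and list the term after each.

  start: (λ.λ.(λ.λ.λ.0) (λ.0) (λ.1 0)) (λ.0)
  →1  λ.(λ.λ.λ.0) (λ.0) (λ.1 0)
  →2  λ.(λ.λ.0) (λ.1 0)

Answer: after 2 steps: λ.(λ.λ.0) (λ.1 0)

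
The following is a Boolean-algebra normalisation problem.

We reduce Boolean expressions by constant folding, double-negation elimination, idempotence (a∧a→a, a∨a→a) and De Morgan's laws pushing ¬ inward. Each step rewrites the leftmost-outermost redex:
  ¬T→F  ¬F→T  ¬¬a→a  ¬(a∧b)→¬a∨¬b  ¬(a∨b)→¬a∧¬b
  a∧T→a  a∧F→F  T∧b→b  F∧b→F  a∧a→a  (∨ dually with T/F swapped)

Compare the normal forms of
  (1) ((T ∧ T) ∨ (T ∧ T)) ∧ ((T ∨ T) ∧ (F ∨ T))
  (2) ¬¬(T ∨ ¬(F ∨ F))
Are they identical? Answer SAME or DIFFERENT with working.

Answer: SAME — A ⇓ T, B ⇓ T

Derivation:
Term A:
  start: ((T ∧ T) ∨ (T ∧ T)) ∧ ((T ∨ T) ∧ (F ∨ T))
  step 1: (T ∧ T) ∧ ((T ∨ T) ∧ (F ∨ T))
  step 2: T ∧ ((T ∨ T) ∧ (F ∨ T))
  step 3: (T ∨ T) ∧ (F ∨ T)
  step 4: T ∧ (F ∨ T)
  step 5: F ∨ T
  step 6: T

Term B:
  start: ¬¬(T ∨ ¬(F ∨ F))
  step 1: T ∨ ¬(F ∨ F)
  step 2: T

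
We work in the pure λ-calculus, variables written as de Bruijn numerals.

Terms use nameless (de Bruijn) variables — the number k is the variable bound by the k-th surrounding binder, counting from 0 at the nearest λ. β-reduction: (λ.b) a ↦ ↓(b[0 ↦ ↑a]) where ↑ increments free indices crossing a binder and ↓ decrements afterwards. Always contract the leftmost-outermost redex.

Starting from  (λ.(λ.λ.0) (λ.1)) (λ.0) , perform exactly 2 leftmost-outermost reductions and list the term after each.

  start: (λ.(λ.λ.0) (λ.1)) (λ.0)
  →1  (λ.λ.0) (λ.λ.0)
  →2  λ.0

Answer: after 2 steps: λ.0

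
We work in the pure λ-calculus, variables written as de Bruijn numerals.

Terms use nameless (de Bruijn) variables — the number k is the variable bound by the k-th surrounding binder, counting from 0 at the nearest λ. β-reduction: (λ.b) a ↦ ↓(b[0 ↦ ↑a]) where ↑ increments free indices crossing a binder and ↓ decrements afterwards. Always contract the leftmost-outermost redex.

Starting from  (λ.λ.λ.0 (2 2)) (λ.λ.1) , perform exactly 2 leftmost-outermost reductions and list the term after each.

Answer: after 2 steps: λ.λ.0 (λ.λ.λ.1)

Derivation:
  start: (λ.λ.λ.0 (2 2)) (λ.λ.1)
  step 1: λ.λ.0 ((λ.λ.1) (λ.λ.1))
  step 2: λ.λ.0 (λ.λ.λ.1)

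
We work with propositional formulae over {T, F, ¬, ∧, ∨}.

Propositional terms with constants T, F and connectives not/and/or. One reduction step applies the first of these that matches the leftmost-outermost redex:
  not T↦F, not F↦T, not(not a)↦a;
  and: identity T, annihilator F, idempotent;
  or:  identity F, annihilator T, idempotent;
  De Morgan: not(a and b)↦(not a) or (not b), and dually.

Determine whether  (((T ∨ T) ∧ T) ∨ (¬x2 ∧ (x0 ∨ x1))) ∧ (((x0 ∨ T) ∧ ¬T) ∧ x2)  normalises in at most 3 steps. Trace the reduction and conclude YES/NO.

Answer: NO — after 3 steps the term is T ∧ (((x0 ∨ T) ∧ ¬T) ∧ x2), not yet normal

Reduction:
  start: (((T ∨ T) ∧ T) ∨ (¬x2 ∧ (x0 ∨ x1))) ∧ (((x0 ∨ T) ∧ ¬T) ∧ x2)
  step 1: ((T ∨ T) ∨ (¬x2 ∧ (x0 ∨ x1))) ∧ (((x0 ∨ T) ∧ ¬T) ∧ x2)
  step 2: (T ∨ (¬x2 ∧ (x0 ∨ x1))) ∧ (((x0 ∨ T) ∧ ¬T) ∧ x2)
  step 3: T ∧ (((x0 ∨ T) ∧ ¬T) ∧ x2)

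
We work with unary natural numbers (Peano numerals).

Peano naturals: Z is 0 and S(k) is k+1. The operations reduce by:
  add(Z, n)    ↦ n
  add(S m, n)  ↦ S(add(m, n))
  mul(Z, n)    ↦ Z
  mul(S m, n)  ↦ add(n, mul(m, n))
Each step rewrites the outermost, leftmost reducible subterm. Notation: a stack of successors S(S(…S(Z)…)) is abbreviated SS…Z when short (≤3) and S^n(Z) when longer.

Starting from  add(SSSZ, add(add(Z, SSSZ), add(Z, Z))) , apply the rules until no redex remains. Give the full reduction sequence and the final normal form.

  start: add(SSSZ, add(add(Z, SSSZ), add(Z, Z)))
  [1] S(add(SSZ, add(add(Z, SSSZ), add(Z, Z))))
  [2] S(S(add(SZ, add(add(Z, SSSZ), add(Z, Z)))))
  [3] S(S(S(add(Z, add(add(Z, SSSZ), add(Z, Z))))))
  [4] S(S(S(add(add(Z, SSSZ), add(Z, Z)))))
  [5] S(S(S(add(SSSZ, add(Z, Z)))))
  [6] S(S(S(S(add(SSZ, add(Z, Z))))))
  [7] S(S(S(S(S(add(SZ, add(Z, Z)))))))
  [8] S(S(S(S(S(S(add(Z, add(Z, Z))))))))
  [9] S(S(S(S(S(S(add(Z, Z)))))))
  [10] S^6(Z)

Answer: normal form = S^6(Z)  (in 10 steps)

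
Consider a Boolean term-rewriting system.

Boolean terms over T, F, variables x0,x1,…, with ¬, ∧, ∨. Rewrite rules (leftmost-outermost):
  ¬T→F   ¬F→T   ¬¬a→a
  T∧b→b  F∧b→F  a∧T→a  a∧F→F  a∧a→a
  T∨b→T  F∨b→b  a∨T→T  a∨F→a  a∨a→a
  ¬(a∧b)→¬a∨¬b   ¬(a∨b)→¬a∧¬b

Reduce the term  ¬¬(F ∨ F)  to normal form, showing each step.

  start: ¬¬(F ∨ F)
  →1  F ∨ F
  →2  F

Answer: normal form = F  (in 2 steps)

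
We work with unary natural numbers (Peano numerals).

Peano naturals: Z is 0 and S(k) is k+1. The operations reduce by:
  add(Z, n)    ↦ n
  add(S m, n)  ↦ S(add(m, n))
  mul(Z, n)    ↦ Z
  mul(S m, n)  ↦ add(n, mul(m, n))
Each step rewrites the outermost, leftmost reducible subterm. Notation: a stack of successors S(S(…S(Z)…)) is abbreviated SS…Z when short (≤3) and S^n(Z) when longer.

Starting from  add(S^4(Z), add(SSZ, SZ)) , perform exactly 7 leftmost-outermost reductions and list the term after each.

Answer: after 7 steps: S(S(S(S(S(S(add(Z, SZ)))))))

Working:
  start: add(S^4(Z), add(SSZ, SZ))
  step 1: S(add(SSSZ, add(SSZ, SZ)))
  step 2: S(S(add(SSZ, add(SSZ, SZ))))
  step 3: S(S(S(add(SZ, add(SSZ, SZ)))))
  step 4: S(S(S(S(add(Z, add(SSZ, SZ))))))
  step 5: S(S(S(S(add(SSZ, SZ)))))
  step 6: S(S(S(S(S(add(SZ, SZ))))))
  step 7: S(S(S(S(S(S(add(Z, SZ)))))))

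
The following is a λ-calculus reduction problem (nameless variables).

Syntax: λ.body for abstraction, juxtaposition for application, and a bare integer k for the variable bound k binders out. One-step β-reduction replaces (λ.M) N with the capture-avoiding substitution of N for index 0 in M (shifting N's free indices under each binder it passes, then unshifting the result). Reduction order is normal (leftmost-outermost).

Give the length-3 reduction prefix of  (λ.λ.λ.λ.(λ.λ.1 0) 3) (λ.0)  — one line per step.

Answer: after 3 steps: λ.λ.λ.λ.0

Working:
  start: (λ.λ.λ.λ.(λ.λ.1 0) 3) (λ.0)
  step 1: λ.λ.λ.(λ.λ.1 0) (λ.0)
  step 2: λ.λ.λ.λ.(λ.0) 0
  step 3: λ.λ.λ.λ.0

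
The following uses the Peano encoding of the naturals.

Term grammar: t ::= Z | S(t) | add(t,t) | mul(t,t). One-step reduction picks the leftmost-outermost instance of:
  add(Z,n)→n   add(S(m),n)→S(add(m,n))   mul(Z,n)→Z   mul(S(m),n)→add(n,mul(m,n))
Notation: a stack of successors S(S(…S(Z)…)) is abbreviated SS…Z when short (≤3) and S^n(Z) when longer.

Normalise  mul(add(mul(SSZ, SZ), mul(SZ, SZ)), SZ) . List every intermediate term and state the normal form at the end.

  start: mul(add(mul(SSZ, SZ), mul(SZ, SZ)), SZ)
  step 1: mul(add(add(SZ, mul(SZ, SZ)), mul(SZ, SZ)), SZ)
  step 2: mul(add(S(add(Z, mul(SZ, SZ))), mul(SZ, SZ)), SZ)
  step 3: mul(S(add(add(Z, mul(SZ, SZ)), mul(SZ, SZ))), SZ)
  step 4: add(SZ, mul(add(add(Z, mul(SZ, SZ)), mul(SZ, SZ)), SZ))
  step 5: S(add(Z, mul(add(add(Z, mul(SZ, SZ)), mul(SZ, SZ)), SZ)))
  step 6: S(mul(add(add(Z, mul(SZ, SZ)), mul(SZ, SZ)), SZ))
  step 7: S(mul(add(mul(SZ, SZ), mul(SZ, SZ)), SZ))
  step 8: S(mul(add(add(SZ, mul(Z, SZ)), mul(SZ, SZ)), SZ))
  step 9: S(mul(add(S(add(Z, mul(Z, SZ))), mul(SZ, SZ)), SZ))
  step 10: S(mul(S(add(add(Z, mul(Z, SZ)), mul(SZ, SZ))), SZ))
  step 11: S(add(SZ, mul(add(add(Z, mul(Z, SZ)), mul(SZ, SZ)), SZ)))
  step 12: S(S(add(Z, mul(add(add(Z, mul(Z, SZ)), mul(SZ, SZ)), SZ))))
  step 13: S(S(mul(add(add(Z, mul(Z, SZ)), mul(SZ, SZ)), SZ)))
  step 14: S(S(mul(add(mul(Z, SZ), mul(SZ, SZ)), SZ)))
  step 15: S(S(mul(add(Z, mul(SZ, SZ)), SZ)))
  step 16: S(S(mul(mul(SZ, SZ), SZ)))
  step 17: S(S(mul(add(SZ, mul(Z, SZ)), SZ)))
  step 18: S(S(mul(S(add(Z, mul(Z, SZ))), SZ)))
  step 19: S(S(add(SZ, mul(add(Z, mul(Z, SZ)), SZ))))
  step 20: S(S(S(add(Z, mul(add(Z, mul(Z, SZ)), SZ)))))
  step 21: S(S(S(mul(add(Z, mul(Z, SZ)), SZ))))
  step 22: S(S(S(mul(mul(Z, SZ), SZ))))
  step 23: S(S(S(mul(Z, SZ))))
  step 24: SSSZ

Answer: normal form = SSSZ  (in 24 steps)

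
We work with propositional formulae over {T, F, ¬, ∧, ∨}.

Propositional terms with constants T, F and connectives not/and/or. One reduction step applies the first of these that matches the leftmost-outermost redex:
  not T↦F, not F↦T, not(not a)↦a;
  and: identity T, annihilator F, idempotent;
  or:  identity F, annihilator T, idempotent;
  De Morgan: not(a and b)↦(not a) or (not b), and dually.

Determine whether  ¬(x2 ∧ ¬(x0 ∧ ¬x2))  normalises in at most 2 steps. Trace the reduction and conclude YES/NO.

Answer: YES — reaches normal form ¬x2 ∨ (x0 ∧ ¬x2) in 2 ≤ 2 steps

Reduction:
  start: ¬(x2 ∧ ¬(x0 ∧ ¬x2))
  →1  ¬x2 ∨ ¬¬(x0 ∧ ¬x2)
  →2  ¬x2 ∨ (x0 ∧ ¬x2)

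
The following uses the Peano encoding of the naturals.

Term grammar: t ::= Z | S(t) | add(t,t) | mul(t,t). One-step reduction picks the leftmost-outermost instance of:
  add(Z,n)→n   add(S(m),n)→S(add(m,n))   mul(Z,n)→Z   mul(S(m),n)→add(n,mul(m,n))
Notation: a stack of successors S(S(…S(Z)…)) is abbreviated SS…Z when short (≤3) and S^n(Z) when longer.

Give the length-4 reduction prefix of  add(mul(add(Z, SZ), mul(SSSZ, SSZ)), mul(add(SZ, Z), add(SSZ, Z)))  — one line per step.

  start: add(mul(add(Z, SZ), mul(SSSZ, SSZ)), mul(add(SZ, Z), add(SSZ, Z)))
  step 1: add(mul(SZ, mul(SSSZ, SSZ)), mul(add(SZ, Z), add(SSZ, Z)))
  step 2: add(add(mul(SSSZ, SSZ), mul(Z, mul(SSSZ, SSZ))), mul(add(SZ, Z), add(SSZ, Z)))
  step 3: add(add(add(SSZ, mul(SSZ, SSZ)), mul(Z, mul(SSSZ, SSZ))), mul(add(SZ, Z), add(SSZ, Z)))
  step 4: add(add(S(add(SZ, mul(SSZ, SSZ))), mul(Z, mul(SSSZ, SSZ))), mul(add(SZ, Z), add(SSZ, Z)))

Answer: after 4 steps: add(add(S(add(SZ, mul(SSZ, SSZ))), mul(Z, mul(SSSZ, SSZ))), mul(add(SZ, Z), add(SSZ, Z)))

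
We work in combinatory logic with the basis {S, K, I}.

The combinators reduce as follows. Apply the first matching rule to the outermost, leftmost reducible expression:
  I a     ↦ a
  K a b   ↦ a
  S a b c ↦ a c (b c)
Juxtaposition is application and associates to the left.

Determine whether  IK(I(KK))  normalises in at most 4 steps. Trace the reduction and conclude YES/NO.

Answer: YES — reaches normal form K(KK) in 2 ≤ 4 steps

Derivation:
  start: IK(I(KK))
  →1  K(I(KK))
  →2  K(KK)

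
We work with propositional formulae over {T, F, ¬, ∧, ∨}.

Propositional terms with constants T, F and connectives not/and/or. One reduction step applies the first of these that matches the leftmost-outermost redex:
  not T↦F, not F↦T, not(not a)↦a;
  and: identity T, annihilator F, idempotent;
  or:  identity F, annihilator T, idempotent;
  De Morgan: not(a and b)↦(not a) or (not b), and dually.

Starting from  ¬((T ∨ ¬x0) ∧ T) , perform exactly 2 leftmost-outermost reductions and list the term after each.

  start: ¬((T ∨ ¬x0) ∧ T)
  step 1: ¬(T ∨ ¬x0) ∨ ¬T
  step 2: (¬T ∧ ¬¬x0) ∨ ¬T

Answer: after 2 steps: (¬T ∧ ¬¬x0) ∨ ¬T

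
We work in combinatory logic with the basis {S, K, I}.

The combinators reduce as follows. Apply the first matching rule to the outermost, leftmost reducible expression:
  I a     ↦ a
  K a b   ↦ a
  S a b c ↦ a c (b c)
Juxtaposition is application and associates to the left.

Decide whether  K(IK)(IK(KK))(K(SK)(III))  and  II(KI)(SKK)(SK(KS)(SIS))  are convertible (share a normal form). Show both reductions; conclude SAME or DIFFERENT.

Answer: DIFFERENT — A ⇓ K(SK), B ⇓ SIS

Derivation:
Term A:
  start: K(IK)(IK(KK))(K(SK)(III))
  step 1: IK(K(SK)(III))
  step 2: K(K(SK)(III))
  step 3: K(SK)

Term B:
  start: II(KI)(SKK)(SK(KS)(SIS))
  step 1: I(KI)(SKK)(SK(KS)(SIS))
  step 2: KI(SKK)(SK(KS)(SIS))
  step 3: I(SK(KS)(SIS))
  step 4: SK(KS)(SIS)
  step 5: K(SIS)(KS(SIS))
  step 6: SIS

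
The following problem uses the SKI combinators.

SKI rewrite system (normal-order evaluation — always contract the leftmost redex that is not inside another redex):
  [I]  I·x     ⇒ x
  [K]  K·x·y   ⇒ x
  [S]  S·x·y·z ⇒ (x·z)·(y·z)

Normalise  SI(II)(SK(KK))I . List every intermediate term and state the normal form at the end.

  start: SI(II)(SK(KK))I
  step 1: I(SK(KK))(II(SK(KK)))I
  step 2: SK(KK)(II(SK(KK)))I
  step 3: K(II(SK(KK)))(KK(II(SK(KK))))I
  step 4: II(SK(KK))I
  step 5: I(SK(KK))I
  step 6: SK(KK)I
  step 7: KI(KKI)
  step 8: I

Answer: normal form = I  (in 8 steps)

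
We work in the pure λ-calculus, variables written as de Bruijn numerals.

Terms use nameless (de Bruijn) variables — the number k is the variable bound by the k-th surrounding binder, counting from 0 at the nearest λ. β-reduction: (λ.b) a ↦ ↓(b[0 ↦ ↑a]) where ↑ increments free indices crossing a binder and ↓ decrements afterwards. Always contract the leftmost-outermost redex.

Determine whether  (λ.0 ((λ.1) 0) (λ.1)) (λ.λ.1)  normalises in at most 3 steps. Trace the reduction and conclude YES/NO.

Answer: NO — after 3 steps the term is (λ.λ.λ.1) (λ.λ.1), not yet normal

Derivation:
  start: (λ.0 ((λ.1) 0) (λ.1)) (λ.λ.1)
  →1  (λ.λ.1) ((λ.λ.λ.1) (λ.λ.1)) (λ.λ.λ.1)
  →2  (λ.(λ.λ.λ.1) (λ.λ.1)) (λ.λ.λ.1)
  →3  (λ.λ.λ.1) (λ.λ.1)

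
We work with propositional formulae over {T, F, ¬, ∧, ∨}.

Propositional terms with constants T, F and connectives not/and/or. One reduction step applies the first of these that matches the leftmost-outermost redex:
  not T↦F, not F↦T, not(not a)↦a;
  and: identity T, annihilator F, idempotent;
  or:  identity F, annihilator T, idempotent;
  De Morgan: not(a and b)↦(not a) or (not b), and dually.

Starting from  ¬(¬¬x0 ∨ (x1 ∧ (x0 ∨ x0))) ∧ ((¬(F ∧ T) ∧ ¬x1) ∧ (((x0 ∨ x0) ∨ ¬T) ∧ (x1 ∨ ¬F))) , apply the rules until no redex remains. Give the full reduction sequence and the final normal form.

Answer: normal form = (¬x0 ∧ (¬x1 ∨ ¬x0)) ∧ (¬x1 ∧ x0)  (in 15 steps)

Derivation:
  start: ¬(¬¬x0 ∨ (x1 ∧ (x0 ∨ x0))) ∧ ((¬(F ∧ T) ∧ ¬x1) ∧ (((x0 ∨ x0) ∨ ¬T) ∧ (x1 ∨ ¬F)))
  step 1: (¬¬¬x0 ∧ ¬(x1 ∧ (x0 ∨ x0))) ∧ ((¬(F ∧ T) ∧ ¬x1) ∧ (((x0 ∨ x0) ∨ ¬T) ∧ (x1 ∨ ¬F)))
  step 2: (¬x0 ∧ ¬(x1 ∧ (x0 ∨ x0))) ∧ ((¬(F ∧ T) ∧ ¬x1) ∧ (((x0 ∨ x0) ∨ ¬T) ∧ (x1 ∨ ¬F)))
  step 3: (¬x0 ∧ (¬x1 ∨ ¬(x0 ∨ x0))) ∧ ((¬(F ∧ T) ∧ ¬x1) ∧ (((x0 ∨ x0) ∨ ¬T) ∧ (x1 ∨ ¬F)))
  step 4: (¬x0 ∧ (¬x1 ∨ (¬x0 ∧ ¬x0))) ∧ ((¬(F ∧ T) ∧ ¬x1) ∧ (((x0 ∨ x0) ∨ ¬T) ∧ (x1 ∨ ¬F)))
  step 5: (¬x0 ∧ (¬x1 ∨ ¬x0)) ∧ ((¬(F ∧ T) ∧ ¬x1) ∧ (((x0 ∨ x0) ∨ ¬T) ∧ (x1 ∨ ¬F)))
  step 6: (¬x0 ∧ (¬x1 ∨ ¬x0)) ∧ (((¬F ∨ ¬T) ∧ ¬x1) ∧ (((x0 ∨ x0) ∨ ¬T) ∧ (x1 ∨ ¬F)))
  step 7: (¬x0 ∧ (¬x1 ∨ ¬x0)) ∧ (((T ∨ ¬T) ∧ ¬x1) ∧ (((x0 ∨ x0) ∨ ¬T) ∧ (x1 ∨ ¬F)))
  step 8: (¬x0 ∧ (¬x1 ∨ ¬x0)) ∧ ((T ∧ ¬x1) ∧ (((x0 ∨ x0) ∨ ¬T) ∧ (x1 ∨ ¬F)))
  step 9: (¬x0 ∧ (¬x1 ∨ ¬x0)) ∧ (¬x1 ∧ (((x0 ∨ x0) ∨ ¬T) ∧ (x1 ∨ ¬F)))
  step 10: (¬x0 ∧ (¬x1 ∨ ¬x0)) ∧ (¬x1 ∧ ((x0 ∨ ¬T) ∧ (x1 ∨ ¬F)))
  step 11: (¬x0 ∧ (¬x1 ∨ ¬x0)) ∧ (¬x1 ∧ ((x0 ∨ F) ∧ (x1 ∨ ¬F)))
  step 12: (¬x0 ∧ (¬x1 ∨ ¬x0)) ∧ (¬x1 ∧ (x0 ∧ (x1 ∨ ¬F)))
  step 13: (¬x0 ∧ (¬x1 ∨ ¬x0)) ∧ (¬x1 ∧ (x0 ∧ (x1 ∨ T)))
  step 14: (¬x0 ∧ (¬x1 ∨ ¬x0)) ∧ (¬x1 ∧ (x0 ∧ T))
  step 15: (¬x0 ∧ (¬x1 ∨ ¬x0)) ∧ (¬x1 ∧ x0)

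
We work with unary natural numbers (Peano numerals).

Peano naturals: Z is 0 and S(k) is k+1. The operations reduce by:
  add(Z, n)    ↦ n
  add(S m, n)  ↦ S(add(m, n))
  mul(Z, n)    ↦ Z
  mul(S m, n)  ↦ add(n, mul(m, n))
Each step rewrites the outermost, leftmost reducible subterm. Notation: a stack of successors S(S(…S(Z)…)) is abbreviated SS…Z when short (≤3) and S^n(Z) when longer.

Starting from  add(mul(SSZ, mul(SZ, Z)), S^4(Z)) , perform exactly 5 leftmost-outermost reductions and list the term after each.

Answer: after 5 steps: add(mul(SZ, mul(SZ, Z)), S^4(Z))

Working:
  start: add(mul(SSZ, mul(SZ, Z)), S^4(Z))
  step 1: add(add(mul(SZ, Z), mul(SZ, mul(SZ, Z))), S^4(Z))
  step 2: add(add(add(Z, mul(Z, Z)), mul(SZ, mul(SZ, Z))), S^4(Z))
  step 3: add(add(mul(Z, Z), mul(SZ, mul(SZ, Z))), S^4(Z))
  step 4: add(add(Z, mul(SZ, mul(SZ, Z))), S^4(Z))
  step 5: add(mul(SZ, mul(SZ, Z)), S^4(Z))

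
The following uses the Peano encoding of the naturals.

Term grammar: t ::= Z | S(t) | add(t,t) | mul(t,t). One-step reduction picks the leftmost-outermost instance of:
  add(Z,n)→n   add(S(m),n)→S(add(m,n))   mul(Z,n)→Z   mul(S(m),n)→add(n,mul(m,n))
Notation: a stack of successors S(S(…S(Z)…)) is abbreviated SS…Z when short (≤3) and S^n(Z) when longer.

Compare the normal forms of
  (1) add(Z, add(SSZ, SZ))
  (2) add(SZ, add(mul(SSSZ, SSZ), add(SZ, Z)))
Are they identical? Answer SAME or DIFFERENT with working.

Answer: DIFFERENT — A ⇓ SSSZ, B ⇓ S^8(Z)

Working:
Term A:
  start: add(Z, add(SSZ, SZ))
  [1] add(SSZ, SZ)
  [2] S(add(SZ, SZ))
  [3] S(S(add(Z, SZ)))
  [4] SSSZ

Term B:
  start: add(SZ, add(mul(SSSZ, SSZ), add(SZ, Z)))
  [1] S(add(Z, add(mul(SSSZ, SSZ), add(SZ, Z))))
  [2] S(add(mul(SSSZ, SSZ), add(SZ, Z)))
  [3] S(add(add(SSZ, mul(SSZ, SSZ)), add(SZ, Z)))
  [4] S(add(S(add(SZ, mul(SSZ, SSZ))), add(SZ, Z)))
  [5] S(S(add(add(SZ, mul(SSZ, SSZ)), add(SZ, Z))))
  [6] S(S(add(S(add(Z, mul(SSZ, SSZ))), add(SZ, Z))))
  [7] S(S(S(add(add(Z, mul(SSZ, SSZ)), add(SZ, Z)))))
  [8] S(S(S(add(mul(SSZ, SSZ), add(SZ, Z)))))
  [9] S(S(S(add(add(SSZ, mul(SZ, SSZ)), add(SZ, Z)))))
  [10] S(S(S(add(S(add(SZ, mul(SZ, SSZ))), add(SZ, Z)))))
  [11] S(S(S(S(add(add(SZ, mul(SZ, SSZ)), add(SZ, Z))))))
  [12] S(S(S(S(add(S(add(Z, mul(SZ, SSZ))), add(SZ, Z))))))
  [13] S(S(S(S(S(add(add(Z, mul(SZ, SSZ)), add(SZ, Z)))))))
  [14] S(S(S(S(S(add(mul(SZ, SSZ), add(SZ, Z)))))))
  [15] S(S(S(S(S(add(add(SSZ, mul(Z, SSZ)), add(SZ, Z)))))))
  [16] S(S(S(S(S(add(S(add(SZ, mul(Z, SSZ))), add(SZ, Z)))))))
  [17] S(S(S(S(S(S(add(add(SZ, mul(Z, SSZ)), add(SZ, Z))))))))
  [18] S(S(S(S(S(S(add(S(add(Z, mul(Z, SSZ))), add(SZ, Z))))))))
  [19] S(S(S(S(S(S(S(add(add(Z, mul(Z, SSZ)), add(SZ, Z)))))))))
  [20] S(S(S(S(S(S(S(add(mul(Z, SSZ), add(SZ, Z)))))))))
  [21] S(S(S(S(S(S(S(add(Z, add(SZ, Z)))))))))
  [22] S(S(S(S(S(S(S(add(SZ, Z))))))))
  [23] S(S(S(S(S(S(S(S(add(Z, Z)))))))))
  [24] S^8(Z)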